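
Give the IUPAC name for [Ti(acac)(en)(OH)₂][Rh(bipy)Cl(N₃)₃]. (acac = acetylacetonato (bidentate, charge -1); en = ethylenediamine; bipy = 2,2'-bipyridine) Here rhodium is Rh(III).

(acetylacetonato)(ethylenediamine)dihydroxotitanium(IV) triazido(2,2'-bipyridine)chlororhodate(III)

Rh is given as +3; the anion's ligand charges sum to -4, so the complex anion is 1−.
A 1:1 salt means the cation carries the equal and opposite charge, 1+.
Cation: ligand charges sum to -3; for the ion to be 1+, Ti = +4.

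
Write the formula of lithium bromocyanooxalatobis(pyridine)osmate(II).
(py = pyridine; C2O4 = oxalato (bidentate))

Ligands: 1 bromo (Br, -1), 2 pyridine (py, neutral), 1 cyano (CN, -1), 1 oxalato (C2O4, -2). Ligand charge sum = -4.
With Os in oxidation state +2, the complex ion is [Os...]^2−.
Charge balance with lithium (+1) requires 1 complex ion per 2 lithium.

Li2[OsBr(C2O4)(CN)(py)2]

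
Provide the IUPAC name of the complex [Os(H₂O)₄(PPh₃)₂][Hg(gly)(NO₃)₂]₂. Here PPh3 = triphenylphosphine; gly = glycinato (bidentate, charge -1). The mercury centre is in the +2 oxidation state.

tetraaquabis(triphenylphosphine)osmium(II) (glycinato)dinitratomercurate(II)

Both ions are complex: the cation is named first with the plain metal name, the anion second with the -ate form; each ion's ligands are alphabetised independently.
Hg is given as +2; the anion's ligand charges sum to -3, so the complex anion is 1−.
With 2 anions per cation, the cation must be 2×1 = 2+.
Cation: ligand charges sum to 0; for the ion to be 2+, Os = +2.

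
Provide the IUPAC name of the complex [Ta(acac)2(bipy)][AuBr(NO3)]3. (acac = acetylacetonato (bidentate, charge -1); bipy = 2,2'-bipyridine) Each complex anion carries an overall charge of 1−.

The complex anion is given as 1−; its ligand charges sum to -2, so Au = +1.
With 3 anions per cation, the cation must be 3×1 = 3+.
Cation: ligand charges sum to -2; for the ion to be 3+, Ta = +5.

bis(acetylacetonato)(2,2'-bipyridine)tantalum(V) bromonitratoaurate(I)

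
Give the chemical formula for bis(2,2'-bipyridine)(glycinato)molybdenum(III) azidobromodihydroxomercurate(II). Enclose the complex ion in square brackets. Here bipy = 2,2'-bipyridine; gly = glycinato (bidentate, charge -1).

Cation [Mo…]: ligand charges -1, Mo(III) ⇒ ion charge 2+.
Anion [Hg…]: ligand charges -4, Hg(II) ⇒ ion charge 2−.
One 2+ cation balances one 2− anion.

[Mo(bipy)2(gly)][HgBr(N3)(OH)2]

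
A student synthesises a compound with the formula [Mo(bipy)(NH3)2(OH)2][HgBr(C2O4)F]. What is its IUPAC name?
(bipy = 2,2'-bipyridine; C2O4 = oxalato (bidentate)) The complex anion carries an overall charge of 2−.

diammine(2,2'-bipyridine)dihydroxomolybdenum(IV) bromofluorooxalatomercurate(II)

Both ions are complex: the cation is named first with the plain metal name, the anion second with the -ate form; each ion's ligands are alphabetised independently.
The complex anion is given as 2−; its ligand charges sum to -4, so Hg = +2.
A 1:1 salt means the cation carries the equal and opposite charge, 2+.
Cation: ligand charges sum to -2; for the ion to be 2+, Mo = +4.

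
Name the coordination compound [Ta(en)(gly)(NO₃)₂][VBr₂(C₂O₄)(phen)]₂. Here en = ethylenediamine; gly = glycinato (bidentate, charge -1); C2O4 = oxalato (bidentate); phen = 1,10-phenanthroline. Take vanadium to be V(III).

(ethylenediamine)(glycinato)dinitratotantalum(V) dibromooxalato(1,10-phenanthroline)vanadate(III)

Both ions are complex: the cation is named first with the plain metal name, the anion second with the -ate form; each ion's ligands are alphabetised independently.
V is given as +3; the anion's ligand charges sum to -4, so the complex anion is 1−.
With 2 anions per cation, the cation must be 2×1 = 2+.
Cation: ligand charges sum to -3; for the ion to be 2+, Ta = +5.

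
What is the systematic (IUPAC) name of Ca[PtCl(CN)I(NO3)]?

The 1 calcium counter-ion carries a total charge of +2, so each complex ion is 2−.
Ligand charges: 1×iodo (-1 each), 1×cyano (-1 each), 1×nitrato (-1 each), 1×chloro (-1 each); total -4. So Pt + (-4) = 2−, giving Pt = +2.
The complex ion is anionic, so platinum takes the -ate form platinate(II).

calcium chlorocyanoiodonitratoplatinate(II)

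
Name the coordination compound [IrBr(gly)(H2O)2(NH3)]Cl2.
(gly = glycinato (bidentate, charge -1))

amminediaquabromo(glycinato)iridium(IV) chloride

The 2 chloride counter-ions carry a total charge of -2, so each complex ion is 2+.
Ligand charges: 1×bromo (-1 each), 2×aqua (neutral), 1×ammine (neutral), 1×glycinato (-1 each); total -2. So Ir + (-2) = 2+, giving Ir = +4.
Ligands are named alphabetically: ammine before aqua before bromo before glycinato.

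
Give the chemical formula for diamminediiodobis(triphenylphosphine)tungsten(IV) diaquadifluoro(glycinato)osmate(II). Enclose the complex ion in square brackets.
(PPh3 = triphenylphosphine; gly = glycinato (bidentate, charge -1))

Cation [W…]: ligand charges -2, W(IV) ⇒ ion charge 2+.
Anion [Os…]: ligand charges -3, Os(II) ⇒ ion charge 1−.

[WI2(NH3)2(PPh3)2][OsF2(gly)(H2O)2]2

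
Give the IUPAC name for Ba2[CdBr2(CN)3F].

The 2 barium counter-ions carry a total charge of +4, so each complex ion is 4−.
Ligand charges: 1×fluoro (-1 each), 3×cyano (-1 each), 2×bromo (-1 each); total -6. So Cd + (-6) = 4−, giving Cd = +2.
Ligands are named alphabetically: bromo before cyano before fluoro.
The complex ion is anionic, so cadmium takes the -ate form cadmate(II).

barium dibromotricyanofluorocadmate(II)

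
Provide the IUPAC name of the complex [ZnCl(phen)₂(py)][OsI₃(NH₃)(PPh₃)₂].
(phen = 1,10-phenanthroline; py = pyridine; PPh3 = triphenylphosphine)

chlorobis(1,10-phenanthroline)(pyridine)zinc(II) amminetriiodobis(triphenylphosphine)osmate(II)

Zinc is always +2 in its complexes; the cation's ligand charges sum to -1, so the complex cation is 1+.
A 1:1 salt means the anion carries the equal and opposite charge, 1−.
Anion: ligand charges sum to -3; for the ion to be 1−, Os = +2.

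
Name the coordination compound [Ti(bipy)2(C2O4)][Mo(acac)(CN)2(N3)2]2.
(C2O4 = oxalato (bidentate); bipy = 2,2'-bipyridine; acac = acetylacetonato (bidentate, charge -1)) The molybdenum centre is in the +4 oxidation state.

Both ions are complex: the cation is named first with the plain metal name, the anion second with the -ate form; each ion's ligands are alphabetised independently.
Mo is given as +4; the anion's ligand charges sum to -5, so the complex anion is 1−.
With 2 anions per cation, the cation must be 2×1 = 2+.
Cation: ligand charges sum to -2; for the ion to be 2+, Ti = +4.

bis(2,2'-bipyridine)oxalatotitanium(IV) (acetylacetonato)diazidodicyanomolybdate(IV)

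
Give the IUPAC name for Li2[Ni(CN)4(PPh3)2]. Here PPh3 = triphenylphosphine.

lithium tetracyanobis(triphenylphosphine)nickelate(II)

The 2 lithium counter-ions carry a total charge of +2, so each complex ion is 2−.
Ligand charges: 4×cyano (-1 each), 2×triphenylphosphine (neutral); total -4. So Ni + (-4) = 2−, giving Ni = +2.
Ligands are named alphabetically: cyano before triphenylphosphine.
The complex ion is anionic, so nickel takes the -ate form nickelate(II).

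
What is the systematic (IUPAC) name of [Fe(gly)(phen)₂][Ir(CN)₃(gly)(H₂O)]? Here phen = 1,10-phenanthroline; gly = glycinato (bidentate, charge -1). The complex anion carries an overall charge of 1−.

The complex anion is given as 1−; its ligand charges sum to -4, so Ir = +3.
A 1:1 salt means the cation carries the equal and opposite charge, 1+.
Cation: ligand charges sum to -1; for the ion to be 1+, Fe = +2.

(glycinato)bis(1,10-phenanthroline)iron(II) aquatricyano(glycinato)iridate(III)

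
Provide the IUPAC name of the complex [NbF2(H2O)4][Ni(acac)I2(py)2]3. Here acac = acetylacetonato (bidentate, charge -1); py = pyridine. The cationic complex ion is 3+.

tetraaquadifluoroniobium(V) (acetylacetonato)diiodobis(pyridine)nickelate(II)

Both ions are complex: the cation is named first with the plain metal name, the anion second with the -ate form; each ion's ligands are alphabetised independently.
The complex cation is given as 3+; its ligand charges sum to -2, so Nb = +5.
With 3 anions per cation, each anion must be 3/3 = 1−.
Anion: ligand charges sum to -3; for the ion to be 1−, Ni = +2.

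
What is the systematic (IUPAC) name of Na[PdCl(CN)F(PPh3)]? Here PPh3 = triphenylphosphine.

The 1 sodium counter-ion carries a total charge of +1, so each complex ion is 1−.
Ligand charges: 1×cyano (-1 each), 1×triphenylphosphine (neutral), 1×fluoro (-1 each), 1×chloro (-1 each); total -3. So Pd + (-3) = 1−, giving Pd = +2.
Ligands are named alphabetically: chloro before cyano before fluoro before triphenylphosphine.
The complex ion is anionic, so palladium takes the -ate form palladate(II).

sodium chlorocyanofluoro(triphenylphosphine)palladate(II)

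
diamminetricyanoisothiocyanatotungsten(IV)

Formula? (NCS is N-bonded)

[W(CN)3(NCS)(NH3)2]

Ligands: 2 ammine (NH3, neutral), 1 isothiocyanato (NCS, -1), 3 cyano (CN, -1). Ligand charge sum = -4.
With W in oxidation state +4, the complex ion is [W...].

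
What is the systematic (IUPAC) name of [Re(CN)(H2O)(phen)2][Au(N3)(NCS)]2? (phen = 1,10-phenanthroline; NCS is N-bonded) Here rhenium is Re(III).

Both ions are complex: the cation is named first with the plain metal name, the anion second with the -ate form; each ion's ligands are alphabetised independently.
Re is given as +3; the cation's ligand charges sum to -1, so the complex cation is 2+.
With 2 anions per cation, each anion must be 2/2 = 1−.
Anion: ligand charges sum to -2; for the ion to be 1−, Au = +1.

aquacyanobis(1,10-phenanthroline)rhenium(III) azidoisothiocyanatoaurate(I)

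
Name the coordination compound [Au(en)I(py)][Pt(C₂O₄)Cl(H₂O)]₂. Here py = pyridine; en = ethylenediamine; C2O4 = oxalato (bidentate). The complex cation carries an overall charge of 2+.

(ethylenediamine)iodo(pyridine)gold(III) aquachlorooxalatoplatinate(II)

The complex cation is given as 2+; its ligand charges sum to -1, so Au = +3.
With 2 anions per cation, each anion must be 2/2 = 1−.
Anion: ligand charges sum to -3; for the ion to be 1−, Pt = +2.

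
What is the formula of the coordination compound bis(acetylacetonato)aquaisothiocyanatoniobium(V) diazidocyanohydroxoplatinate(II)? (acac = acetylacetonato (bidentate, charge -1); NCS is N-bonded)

Cation [Nb…]: ligand charges -3, Nb(V) ⇒ ion charge 2+.
Anion [Pt…]: ligand charges -4, Pt(II) ⇒ ion charge 2−.

[Nb(acac)2(H2O)(NCS)][Pt(CN)(N3)2(OH)]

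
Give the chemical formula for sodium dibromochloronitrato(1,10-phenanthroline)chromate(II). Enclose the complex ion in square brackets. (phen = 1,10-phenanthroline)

Na2[CrBr2Cl(NO3)(phen)]

Ligands: 1 chloro (Cl, -1), 2 bromo (Br, -1), 1 nitrato (NO3, -1), 1 1,10-phenanthroline (phen, neutral). Ligand charge sum = -4.
Charge balance with sodium (+1) requires 1 complex ion per 2 sodium.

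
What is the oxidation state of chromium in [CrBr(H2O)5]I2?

+3

2 iodide outside the brackets (-1 each) → the complex ion is 2+.
Ligand charges: 5×H2O neutral; 1×Br = -1; sum -1.
Cr + (-1) = 2+ ⇒ Cr is +3.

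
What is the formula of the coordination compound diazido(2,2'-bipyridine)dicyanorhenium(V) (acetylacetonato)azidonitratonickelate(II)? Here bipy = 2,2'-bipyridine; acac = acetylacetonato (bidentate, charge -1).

[Re(bipy)(CN)2(N3)2][Ni(acac)(N3)(NO3)]

Cation [Re…]: ligand charges -4, Re(V) ⇒ ion charge 1+.
Anion [Ni…]: ligand charges -3, Ni(II) ⇒ ion charge 1−.
One 1+ cation balances one 1− anion.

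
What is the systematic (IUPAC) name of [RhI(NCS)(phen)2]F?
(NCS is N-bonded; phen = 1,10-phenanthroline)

iodoisothiocyanatobis(1,10-phenanthroline)rhodium(III) fluoride

The 1 fluoride counter-ion carries a total charge of -1, so each complex ion is 1+.
Ligand charges: 1×iodo (-1 each), 1×isothiocyanato (-1 each), 2×1,10-phenanthroline (neutral); total -2. So Rh + (-2) = 1+, giving Rh = +3.
Ligands are named alphabetically: iodo before isothiocyanato before phenanthroline.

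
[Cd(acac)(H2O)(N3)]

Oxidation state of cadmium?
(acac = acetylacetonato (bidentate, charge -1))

No counter-ion: the bracketed complex is neutral.
Ligand charges: 1×acac = -1; 1×N3 = -1; 1×H2O neutral; sum -2.
Cd + (-2) = 0 ⇒ Cd is +2.

+2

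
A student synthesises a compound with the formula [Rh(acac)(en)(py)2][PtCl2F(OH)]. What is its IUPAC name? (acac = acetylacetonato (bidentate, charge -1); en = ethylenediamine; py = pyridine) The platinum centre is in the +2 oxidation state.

(acetylacetonato)(ethylenediamine)bis(pyridine)rhodium(III) dichlorofluorohydroxoplatinate(II)

Pt is given as +2; the anion's ligand charges sum to -4, so the complex anion is 2−.
A 1:1 salt means the cation carries the equal and opposite charge, 2+.
Cation: ligand charges sum to -1; for the ion to be 2+, Rh = +3.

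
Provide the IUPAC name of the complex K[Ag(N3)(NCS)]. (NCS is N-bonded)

The 1 potassium counter-ion carries a total charge of +1, so each complex ion is 1−.
Ligand charges: 1×isothiocyanato (-1 each), 1×azido (-1 each); total -2. So Ag + (-2) = 1−, giving Ag = +1.
Ligands are named alphabetically: azido before isothiocyanato.
The complex ion is anionic, so silver takes the -ate form argentate(I).

potassium azidoisothiocyanatoargentate(I)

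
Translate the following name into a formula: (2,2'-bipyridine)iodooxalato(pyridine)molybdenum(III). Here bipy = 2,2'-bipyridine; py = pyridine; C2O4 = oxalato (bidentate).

[Mo(bipy)(C2O4)I(py)]

Ligands: 1 2,2'-bipyridine (bipy, neutral), 1 iodo (I, -1), 1 pyridine (py, neutral), 1 oxalato (C2O4, -2). Ligand charge sum = -3.
With Mo in oxidation state +3, the complex ion is [Mo...].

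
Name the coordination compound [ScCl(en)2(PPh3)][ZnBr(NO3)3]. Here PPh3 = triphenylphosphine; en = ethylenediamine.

Both ions are complex: the cation is named first with the plain metal name, the anion second with the -ate form; each ion's ligands are alphabetised independently.
Scandium is always +3 in its complexes; the cation's ligand charges sum to -1, so the complex cation is 2+.
A 1:1 salt means the anion carries the equal and opposite charge, 2−.
Anion: ligand charges sum to -4; for the ion to be 2−, Zn = +2.

chlorobis(ethylenediamine)(triphenylphosphine)scandium(III) bromotrinitratozincate(II)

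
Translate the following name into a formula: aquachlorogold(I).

[AuCl(H2O)]

Ligands: 1 chloro (Cl, -1), 1 aqua (H2O, neutral). Ligand charge sum = -1.
With Au in oxidation state +1, the complex ion is [Au...].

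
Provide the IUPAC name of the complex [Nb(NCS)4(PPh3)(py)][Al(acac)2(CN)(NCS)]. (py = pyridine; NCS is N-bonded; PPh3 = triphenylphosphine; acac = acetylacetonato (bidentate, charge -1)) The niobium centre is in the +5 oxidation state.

Nb is given as +5; the cation's ligand charges sum to -4, so the complex cation is 1+.
A 1:1 salt means the anion carries the equal and opposite charge, 1−.
Anion: ligand charges sum to -4; for the ion to be 1−, Al = +3.

tetraisothiocyanato(pyridine)(triphenylphosphine)niobium(V) bis(acetylacetonato)cyanoisothiocyanatoaluminate(III)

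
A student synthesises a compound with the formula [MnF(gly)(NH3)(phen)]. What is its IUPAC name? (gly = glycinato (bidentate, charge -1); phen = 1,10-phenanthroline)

There is no counter-ion, so the complex is neutral overall.
Ligand charges: 1×glycinato (-1 each), 1×fluoro (-1 each), 1×1,10-phenanthroline (neutral), 1×ammine (neutral); total -2. So Mn + (-2) = 0, giving Mn = +2.
Ligands are named alphabetically: ammine before fluoro before glycinato before phenanthroline.

amminefluoro(glycinato)(1,10-phenanthroline)manganese(II)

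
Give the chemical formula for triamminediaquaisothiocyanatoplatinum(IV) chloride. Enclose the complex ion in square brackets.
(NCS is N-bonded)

Ligands: 2 aqua (H2O, neutral), 3 ammine (NH3, neutral), 1 isothiocyanato (NCS, -1). Ligand charge sum = -1.
With Pt in oxidation state +4, the complex ion is [Pt...]^3+.
Charge balance with chloride (-1) requires 1 complex ion per 3 chloride.

[Pt(H2O)2(NCS)(NH3)3]Cl3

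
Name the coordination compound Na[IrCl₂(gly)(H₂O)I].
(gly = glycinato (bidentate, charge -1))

The 1 sodium counter-ion carries a total charge of +1, so each complex ion is 1−.
Ligand charges: 1×aqua (neutral), 2×chloro (-1 each), 1×glycinato (-1 each), 1×iodo (-1 each); total -4. So Ir + (-4) = 1−, giving Ir = +3.
The complex ion is anionic, so iridium takes the -ate form iridate(III).

sodium aquadichloro(glycinato)iodoiridate(III)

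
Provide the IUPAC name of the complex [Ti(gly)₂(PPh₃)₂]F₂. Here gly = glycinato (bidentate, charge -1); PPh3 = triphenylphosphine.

bis(glycinato)bis(triphenylphosphine)titanium(IV) fluoride

The 2 fluoride counter-ions carry a total charge of -2, so each complex ion is 2+.
Ligand charges: 2×glycinato (-1 each), 2×triphenylphosphine (neutral); total -2. So Ti + (-2) = 2+, giving Ti = +4.
Ligands are named alphabetically: glycinato before triphenylphosphine.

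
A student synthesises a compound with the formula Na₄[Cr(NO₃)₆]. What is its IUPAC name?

sodium hexanitratochromate(II)

The 4 sodium counter-ions carry a total charge of +4, so each complex ion is 4−.
Ligand charges: 6×nitrato (-1 each); total -6. So Cr + (-6) = 4−, giving Cr = +2.
The complex ion is anionic, so chromium takes the -ate form chromate(II).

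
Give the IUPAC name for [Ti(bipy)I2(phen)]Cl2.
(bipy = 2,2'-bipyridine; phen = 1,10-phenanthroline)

The 2 chloride counter-ions carry a total charge of -2, so each complex ion is 2+.
Ligand charges: 2×iodo (-1 each), 1×2,2'-bipyridine (neutral), 1×1,10-phenanthroline (neutral); total -2. So Ti + (-2) = 2+, giving Ti = +4.
Ligands are named alphabetically: bipyridine before iodo before phenanthroline.

(2,2'-bipyridine)diiodo(1,10-phenanthroline)titanium(IV) chloride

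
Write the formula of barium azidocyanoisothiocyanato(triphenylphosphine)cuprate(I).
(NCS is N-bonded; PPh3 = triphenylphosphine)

Ba[Cu(CN)(N3)(NCS)(PPh3)]

Ligands: 1 isothiocyanato (NCS, -1), 1 azido (N3, -1), 1 triphenylphosphine (PPh3, neutral), 1 cyano (CN, -1). Ligand charge sum = -3.
Charge balance with barium (+2) requires 1 complex ion per 1 barium.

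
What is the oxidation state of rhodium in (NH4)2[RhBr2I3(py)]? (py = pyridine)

2 ammonium outside the brackets (+1 each) → the complex ion is 2−.
Ligand charges: 2×Br = -2; 3×I = -3; 1×py neutral; sum -5.
Rh + (-5) = 2− ⇒ Rh is +3.

+3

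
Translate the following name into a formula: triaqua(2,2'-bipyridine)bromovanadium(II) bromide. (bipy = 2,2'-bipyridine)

Ligands: 1 2,2'-bipyridine (bipy, neutral), 3 aqua (H2O, neutral), 1 bromo (Br, -1). Ligand charge sum = -1.
With V in oxidation state +2, the complex ion is [V...]^1+.
Charge balance with bromide (-1) requires 1 complex ion per 1 bromide.

[V(bipy)Br(H2O)3]Br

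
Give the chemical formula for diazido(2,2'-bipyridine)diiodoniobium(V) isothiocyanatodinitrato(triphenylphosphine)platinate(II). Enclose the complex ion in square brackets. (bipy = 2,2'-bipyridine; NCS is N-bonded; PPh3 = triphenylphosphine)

Cation [Nb…]: ligand charges -4, Nb(V) ⇒ ion charge 1+.
Anion [Pt…]: ligand charges -3, Pt(II) ⇒ ion charge 1−.
One 1+ cation balances one 1− anion.

[Nb(bipy)I2(N3)2][Pt(NCS)(NO3)2(PPh3)]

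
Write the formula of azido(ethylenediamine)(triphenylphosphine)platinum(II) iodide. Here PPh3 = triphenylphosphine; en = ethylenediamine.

[Pt(en)(N3)(PPh3)]I

Ligands: 1 triphenylphosphine (PPh3, neutral), 1 ethylenediamine (en, neutral), 1 azido (N3, -1). Ligand charge sum = -1.
With Pt in oxidation state +2, the complex ion is [Pt...]^1+.
Charge balance with iodide (-1) requires 1 complex ion per 1 iodide.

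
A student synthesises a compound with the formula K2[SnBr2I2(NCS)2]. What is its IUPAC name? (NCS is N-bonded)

potassium dibromodiiododiisothiocyanatostannate(IV)

The 2 potassium counter-ions carry a total charge of +2, so each complex ion is 2−.
Ligand charges: 2×isothiocyanato (-1 each), 2×iodo (-1 each), 2×bromo (-1 each); total -6. So Sn + (-6) = 2−, giving Sn = +4.
The complex ion is anionic, so tin takes the -ate form stannate(IV).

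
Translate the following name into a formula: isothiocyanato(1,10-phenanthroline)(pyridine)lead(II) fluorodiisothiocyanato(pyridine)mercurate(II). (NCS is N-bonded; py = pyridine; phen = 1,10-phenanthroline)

[Pb(NCS)(phen)(py)][HgF(NCS)2(py)]

Cation [Pb…]: ligand charges -1, Pb(II) ⇒ ion charge 1+.
Anion [Hg…]: ligand charges -3, Hg(II) ⇒ ion charge 1−.
One 1+ cation balances one 1− anion.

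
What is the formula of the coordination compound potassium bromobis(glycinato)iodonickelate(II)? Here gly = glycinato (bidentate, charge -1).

Ligands: 2 glycinato (gly, -1), 1 bromo (Br, -1), 1 iodo (I, -1). Ligand charge sum = -4.
Charge balance with potassium (+1) requires 1 complex ion per 2 potassium.

K2[NiBr(gly)2I]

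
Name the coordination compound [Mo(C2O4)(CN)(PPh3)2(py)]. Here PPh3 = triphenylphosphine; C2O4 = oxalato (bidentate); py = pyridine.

There is no counter-ion, so the complex is neutral overall.
Ligand charges: 2×triphenylphosphine (neutral), 1×cyano (-1 each), 1×oxalato (-2 each), 1×pyridine (neutral); total -3. So Mo + (-3) = 0, giving Mo = +3.
Ligands are named alphabetically: cyano before oxalato before pyridine before triphenylphosphine.

cyanooxalato(pyridine)bis(triphenylphosphine)molybdenum(III)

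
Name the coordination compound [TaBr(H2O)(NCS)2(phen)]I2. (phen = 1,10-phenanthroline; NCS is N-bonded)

The 2 iodide counter-ions carry a total charge of -2, so each complex ion is 2+.
Ligand charges: 1×1,10-phenanthroline (neutral), 2×isothiocyanato (-1 each), 1×aqua (neutral), 1×bromo (-1 each); total -3. So Ta + (-3) = 2+, giving Ta = +5.
Ligands are named alphabetically: aqua before bromo before isothiocyanato before phenanthroline.

aquabromodiisothiocyanato(1,10-phenanthroline)tantalum(V) iodide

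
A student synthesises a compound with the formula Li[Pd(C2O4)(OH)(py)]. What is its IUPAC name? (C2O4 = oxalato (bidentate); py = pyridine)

lithium hydroxooxalato(pyridine)palladate(II)

The 1 lithium counter-ion carries a total charge of +1, so each complex ion is 1−.
Ligand charges: 1×oxalato (-2 each), 1×hydroxo (-1 each), 1×pyridine (neutral); total -3. So Pd + (-3) = 1−, giving Pd = +2.
The complex ion is anionic, so palladium takes the -ate form palladate(II).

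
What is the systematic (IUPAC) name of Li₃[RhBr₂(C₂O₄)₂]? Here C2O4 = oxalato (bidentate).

The 3 lithium counter-ions carry a total charge of +3, so each complex ion is 3−.
Ligand charges: 2×bromo (-1 each), 2×oxalato (-2 each); total -6. So Rh + (-6) = 3−, giving Rh = +3.
Ligands are named alphabetically: bromo before oxalato.
The complex ion is anionic, so rhodium takes the -ate form rhodate(III).

lithium dibromodioxalatorhodate(III)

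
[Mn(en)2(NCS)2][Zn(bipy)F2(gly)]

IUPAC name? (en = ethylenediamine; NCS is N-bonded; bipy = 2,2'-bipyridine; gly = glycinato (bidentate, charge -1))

Zinc is always +2 in its complexes; the anion's ligand charges sum to -3, so the complex anion is 1−.
A 1:1 salt means the cation carries the equal and opposite charge, 1+.
Cation: ligand charges sum to -2; for the ion to be 1+, Mn = +3.

bis(ethylenediamine)diisothiocyanatomanganese(III) (2,2'-bipyridine)difluoro(glycinato)zincate(II)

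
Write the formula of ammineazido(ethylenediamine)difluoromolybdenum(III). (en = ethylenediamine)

[Mo(en)F2(N3)(NH3)]

Ligands: 1 ethylenediamine (en, neutral), 1 azido (N3, -1), 1 ammine (NH3, neutral), 2 fluoro (F, -1). Ligand charge sum = -3.
With Mo in oxidation state +3, the complex ion is [Mo...].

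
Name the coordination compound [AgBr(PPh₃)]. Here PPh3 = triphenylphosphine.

bromo(triphenylphosphine)silver(I)

There is no counter-ion, so the complex is neutral overall.
Ligand charges: 1×triphenylphosphine (neutral), 1×bromo (-1 each); total -1. So Ag + (-1) = 0, giving Ag = +1.
Ligands are named alphabetically: bromo before triphenylphosphine.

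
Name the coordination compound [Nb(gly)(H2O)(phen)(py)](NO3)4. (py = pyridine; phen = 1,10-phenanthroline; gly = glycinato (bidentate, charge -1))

The 4 nitrate counter-ions carry a total charge of -4, so each complex ion is 4+.
Ligand charges: 1×pyridine (neutral), 1×aqua (neutral), 1×1,10-phenanthroline (neutral), 1×glycinato (-1 each); total -1. So Nb + (-1) = 4+, giving Nb = +5.
Ligands are named alphabetically: aqua before glycinato before phenanthroline before pyridine.

aqua(glycinato)(1,10-phenanthroline)(pyridine)niobium(V) nitrate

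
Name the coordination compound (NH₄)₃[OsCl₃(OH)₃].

The 3 ammonium counter-ions carry a total charge of +3, so each complex ion is 3−.
Ligand charges: 3×chloro (-1 each), 3×hydroxo (-1 each); total -6. So Os + (-6) = 3−, giving Os = +3.
Ligands are named alphabetically: chloro before hydroxo.
The complex ion is anionic, so osmium takes the -ate form osmate(III).

ammonium trichlorotrihydroxoosmate(III)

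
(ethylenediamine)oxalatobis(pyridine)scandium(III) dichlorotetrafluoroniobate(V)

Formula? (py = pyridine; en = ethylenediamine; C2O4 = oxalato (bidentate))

[Sc(C2O4)(en)(py)2][NbCl2F4]

Cation [Sc…]: ligand charges -2, Sc(III) ⇒ ion charge 1+.
Anion [Nb…]: ligand charges -6, Nb(V) ⇒ ion charge 1−.
One 1+ cation balances one 1− anion.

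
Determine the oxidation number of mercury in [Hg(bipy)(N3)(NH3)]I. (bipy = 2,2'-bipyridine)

+2

1 iodide outside the brackets (-1 each) → the complex ion is 1+.
Ligand charges: 1×NH3 neutral; 1×bipy neutral; 1×N3 = -1; sum -1.
Hg + (-1) = 1+ ⇒ Hg is +2.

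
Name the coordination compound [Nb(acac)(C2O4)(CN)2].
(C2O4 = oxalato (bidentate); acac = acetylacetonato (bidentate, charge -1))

There is no counter-ion, so the complex is neutral overall.
Ligand charges: 1×oxalato (-2 each), 2×cyano (-1 each), 1×acetylacetonato (-1 each); total -5. So Nb + (-5) = 0, giving Nb = +5.
Ligands are named alphabetically: acetylacetonato before cyano before oxalato.

(acetylacetonato)dicyanooxalatoniobium(V)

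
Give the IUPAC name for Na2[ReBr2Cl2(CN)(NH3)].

The 2 sodium counter-ions carry a total charge of +2, so each complex ion is 2−.
Ligand charges: 2×bromo (-1 each), 1×cyano (-1 each), 2×chloro (-1 each), 1×ammine (neutral); total -5. So Re + (-5) = 2−, giving Re = +3.
Ligands are named alphabetically: ammine before bromo before chloro before cyano.
The complex ion is anionic, so rhenium takes the -ate form rhenate(III).

sodium amminedibromodichlorocyanorhenate(III)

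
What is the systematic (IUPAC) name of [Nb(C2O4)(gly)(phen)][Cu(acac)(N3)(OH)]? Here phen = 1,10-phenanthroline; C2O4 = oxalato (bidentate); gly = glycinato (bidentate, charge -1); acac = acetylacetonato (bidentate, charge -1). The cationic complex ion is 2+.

The complex cation is given as 2+; its ligand charges sum to -3, so Nb = +5.
A 1:1 salt means the anion carries the equal and opposite charge, 2−.
Anion: ligand charges sum to -3; for the ion to be 2−, Cu = +1.

(glycinato)oxalato(1,10-phenanthroline)niobium(V) (acetylacetonato)azidohydroxocuprate(I)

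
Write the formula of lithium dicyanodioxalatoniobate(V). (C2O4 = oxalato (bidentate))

Ligands: 2 cyano (CN, -1), 2 oxalato (C2O4, -2). Ligand charge sum = -6.
With Nb in oxidation state +5, the complex ion is [Nb...]^1−.
Charge balance with lithium (+1) requires 1 complex ion per 1 lithium.

Li[Nb(C2O4)2(CN)2]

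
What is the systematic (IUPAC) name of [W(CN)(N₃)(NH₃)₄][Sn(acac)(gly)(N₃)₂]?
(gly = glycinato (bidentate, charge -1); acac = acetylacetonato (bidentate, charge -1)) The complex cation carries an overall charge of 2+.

Both ions are complex: the cation is named first with the plain metal name, the anion second with the -ate form; each ion's ligands are alphabetised independently.
The complex cation is given as 2+; its ligand charges sum to -2, so W = +4.
A 1:1 salt means the anion carries the equal and opposite charge, 2−.
Anion: ligand charges sum to -4; for the ion to be 2−, Sn = +2.

tetraammineazidocyanotungsten(IV) (acetylacetonato)diazido(glycinato)stannate(II)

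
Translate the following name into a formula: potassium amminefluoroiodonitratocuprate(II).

K[CuFI(NH3)(NO3)]

Ligands: 1 fluoro (F, -1), 1 nitrato (NO3, -1), 1 iodo (I, -1), 1 ammine (NH3, neutral). Ligand charge sum = -3.
With Cu in oxidation state +2, the complex ion is [Cu...]^1−.
Charge balance with potassium (+1) requires 1 complex ion per 1 potassium.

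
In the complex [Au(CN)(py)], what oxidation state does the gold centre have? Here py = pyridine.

No counter-ion: the bracketed complex is neutral.
Ligand charges: 1×CN = -1; 1×py neutral; sum -1.
Au + (-1) = 0 ⇒ Au is +1.

+1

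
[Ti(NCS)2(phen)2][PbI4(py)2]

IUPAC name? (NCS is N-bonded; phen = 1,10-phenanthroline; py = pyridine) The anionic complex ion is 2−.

diisothiocyanatobis(1,10-phenanthroline)titanium(IV) tetraiodobis(pyridine)plumbate(II)

Both ions are complex: the cation is named first with the plain metal name, the anion second with the -ate form; each ion's ligands are alphabetised independently.
The complex anion is given as 2−; its ligand charges sum to -4, so Pb = +2.
A 1:1 salt means the cation carries the equal and opposite charge, 2+.
Cation: ligand charges sum to -2; for the ion to be 2+, Ti = +4.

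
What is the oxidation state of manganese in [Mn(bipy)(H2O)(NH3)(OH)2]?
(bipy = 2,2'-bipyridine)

+2

No counter-ion: the bracketed complex is neutral.
Ligand charges: 1×NH3 neutral; 2×OH = -2; 1×H2O neutral; 1×bipy neutral; sum -2.
Mn + (-2) = 0 ⇒ Mn is +2.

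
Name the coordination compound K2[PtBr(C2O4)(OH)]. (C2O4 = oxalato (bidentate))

The 2 potassium counter-ions carry a total charge of +2, so each complex ion is 2−.
Ligand charges: 1×bromo (-1 each), 1×hydroxo (-1 each), 1×oxalato (-2 each); total -4. So Pt + (-4) = 2−, giving Pt = +2.
Ligands are named alphabetically: bromo before hydroxo before oxalato.
The complex ion is anionic, so platinum takes the -ate form platinate(II).

potassium bromohydroxooxalatoplatinate(II)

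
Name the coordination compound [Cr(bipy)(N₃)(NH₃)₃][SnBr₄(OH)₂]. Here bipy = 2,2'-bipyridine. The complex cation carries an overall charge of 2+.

Both ions are complex: the cation is named first with the plain metal name, the anion second with the -ate form; each ion's ligands are alphabetised independently.
The complex cation is given as 2+; its ligand charges sum to -1, so Cr = +3.
A 1:1 salt means the anion carries the equal and opposite charge, 2−.
Anion: ligand charges sum to -6; for the ion to be 2−, Sn = +4.

triammineazido(2,2'-bipyridine)chromium(III) tetrabromodihydroxostannate(IV)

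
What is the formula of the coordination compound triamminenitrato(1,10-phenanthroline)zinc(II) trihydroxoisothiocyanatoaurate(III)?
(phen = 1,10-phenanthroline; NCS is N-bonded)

Cation [Zn…]: ligand charges -1, Zn(II) ⇒ ion charge 1+.
Anion [Au…]: ligand charges -4, Au(III) ⇒ ion charge 1−.
One 1+ cation balances one 1− anion.

[Zn(NH3)3(NO3)(phen)][Au(NCS)(OH)3]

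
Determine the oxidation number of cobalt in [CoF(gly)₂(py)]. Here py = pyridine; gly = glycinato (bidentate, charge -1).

+3

No counter-ion: the bracketed complex is neutral.
Ligand charges: 1×py neutral; 1×F = -1; 2×gly = -2; sum -3.
Co + (-3) = 0 ⇒ Co is +3.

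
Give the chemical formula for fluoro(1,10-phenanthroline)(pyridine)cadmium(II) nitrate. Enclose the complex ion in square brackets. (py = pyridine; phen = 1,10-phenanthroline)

Ligands: 1 fluoro (F, -1), 1 pyridine (py, neutral), 1 1,10-phenanthroline (phen, neutral). Ligand charge sum = -1.
With Cd in oxidation state +2, the complex ion is [Cd...]^1+.
Charge balance with nitrate (-1) requires 1 complex ion per 1 nitrate.

[CdF(phen)(py)]NO3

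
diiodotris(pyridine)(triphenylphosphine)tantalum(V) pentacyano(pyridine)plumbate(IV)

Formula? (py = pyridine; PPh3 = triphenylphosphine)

Cation [Ta…]: ligand charges -2, Ta(V) ⇒ ion charge 3+.
Anion [Pb…]: ligand charges -5, Pb(IV) ⇒ ion charge 1−.
One 3+ cation requires 3 of the 1− anion.

[TaI2(PPh3)(py)3][Pb(CN)5(py)]3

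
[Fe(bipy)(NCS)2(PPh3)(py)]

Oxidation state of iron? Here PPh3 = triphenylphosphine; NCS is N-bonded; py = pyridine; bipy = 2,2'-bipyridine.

+2

No counter-ion: the bracketed complex is neutral.
Ligand charges: 1×PPh3 neutral; 2×NCS = -2; 1×py neutral; 1×bipy neutral; sum -2.
Fe + (-2) = 0 ⇒ Fe is +2.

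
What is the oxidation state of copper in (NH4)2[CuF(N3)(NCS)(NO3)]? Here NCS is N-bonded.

+2

2 ammonium outside the brackets (+1 each) → the complex ion is 2−.
Ligand charges: 1×N3 = -1; 1×F = -1; 1×NO3 = -1; 1×NCS = -1; sum -4.
Cu + (-4) = 2− ⇒ Cu is +2.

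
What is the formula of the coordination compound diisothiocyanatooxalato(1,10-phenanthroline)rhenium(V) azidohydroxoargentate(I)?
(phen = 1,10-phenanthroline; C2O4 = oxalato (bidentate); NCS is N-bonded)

[Re(C2O4)(NCS)2(phen)][Ag(N3)(OH)]

Cation [Re…]: ligand charges -4, Re(V) ⇒ ion charge 1+.
Anion [Ag…]: ligand charges -2, Ag(I) ⇒ ion charge 1−.
One 1+ cation balances one 1− anion.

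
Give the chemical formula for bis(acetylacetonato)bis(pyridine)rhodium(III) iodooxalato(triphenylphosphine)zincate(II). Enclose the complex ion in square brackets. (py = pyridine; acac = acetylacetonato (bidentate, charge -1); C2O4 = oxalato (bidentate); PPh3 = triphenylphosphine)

Cation [Rh…]: ligand charges -2, Rh(III) ⇒ ion charge 1+.
Anion [Zn…]: ligand charges -3, Zn(II) ⇒ ion charge 1−.
One 1+ cation balances one 1− anion.

[Rh(acac)2(py)2][Zn(C2O4)I(PPh3)]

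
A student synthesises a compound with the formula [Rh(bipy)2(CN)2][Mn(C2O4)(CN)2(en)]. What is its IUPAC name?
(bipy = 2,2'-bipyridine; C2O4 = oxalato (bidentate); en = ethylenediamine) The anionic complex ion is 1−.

The complex anion is given as 1−; its ligand charges sum to -4, so Mn = +3.
A 1:1 salt means the cation carries the equal and opposite charge, 1+.
Cation: ligand charges sum to -2; for the ion to be 1+, Rh = +3.

bis(2,2'-bipyridine)dicyanorhodium(III) dicyano(ethylenediamine)oxalatomanganate(III)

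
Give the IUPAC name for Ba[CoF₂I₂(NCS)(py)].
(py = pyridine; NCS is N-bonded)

barium difluorodiiodoisothiocyanato(pyridine)cobaltate(III)

The 1 barium counter-ion carries a total charge of +2, so each complex ion is 2−.
Ligand charges: 1×pyridine (neutral), 2×iodo (-1 each), 1×isothiocyanato (-1 each), 2×fluoro (-1 each); total -5. So Co + (-5) = 2−, giving Co = +3.
The complex ion is anionic, so cobalt takes the -ate form cobaltate(III).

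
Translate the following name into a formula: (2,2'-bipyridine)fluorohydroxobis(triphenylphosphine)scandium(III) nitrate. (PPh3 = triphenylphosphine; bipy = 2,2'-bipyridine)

[Sc(bipy)F(OH)(PPh3)2]NO3

Ligands: 2 triphenylphosphine (PPh3, neutral), 1 hydroxo (OH, -1), 1 fluoro (F, -1), 1 2,2'-bipyridine (bipy, neutral). Ligand charge sum = -2.
With Sc in oxidation state +3, the complex ion is [Sc...]^1+.
Charge balance with nitrate (-1) requires 1 complex ion per 1 nitrate.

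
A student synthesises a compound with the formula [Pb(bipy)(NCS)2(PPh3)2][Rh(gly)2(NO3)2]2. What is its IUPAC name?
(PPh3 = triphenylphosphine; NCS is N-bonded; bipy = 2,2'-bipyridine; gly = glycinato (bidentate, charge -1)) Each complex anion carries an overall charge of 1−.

The complex anion is given as 1−; its ligand charges sum to -4, so Rh = +3.
With 2 anions per cation, the cation must be 2×1 = 2+.
Cation: ligand charges sum to -2; for the ion to be 2+, Pb = +4.

(2,2'-bipyridine)diisothiocyanatobis(triphenylphosphine)lead(IV) bis(glycinato)dinitratorhodate(III)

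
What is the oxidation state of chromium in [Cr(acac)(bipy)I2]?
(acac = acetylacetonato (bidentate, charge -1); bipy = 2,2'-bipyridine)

+3

No counter-ion: the bracketed complex is neutral.
Ligand charges: 1×acac = -1; 1×bipy neutral; 2×I = -2; sum -3.
Cr + (-3) = 0 ⇒ Cr is +3.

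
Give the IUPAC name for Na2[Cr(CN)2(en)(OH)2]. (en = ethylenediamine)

sodium dicyano(ethylenediamine)dihydroxochromate(II)

The 2 sodium counter-ions carry a total charge of +2, so each complex ion is 2−.
Ligand charges: 1×ethylenediamine (neutral), 2×hydroxo (-1 each), 2×cyano (-1 each); total -4. So Cr + (-4) = 2−, giving Cr = +2.
Ligands are named alphabetically: cyano before ethylenediamine before hydroxo.
The complex ion is anionic, so chromium takes the -ate form chromate(II).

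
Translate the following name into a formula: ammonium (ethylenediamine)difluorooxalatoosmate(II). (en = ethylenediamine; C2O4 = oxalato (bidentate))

(NH4)2[Os(C2O4)(en)F2]

Ligands: 1 ethylenediamine (en, neutral), 1 oxalato (C2O4, -2), 2 fluoro (F, -1). Ligand charge sum = -4.
With Os in oxidation state +2, the complex ion is [Os...]^2−.
Charge balance with ammonium (+1) requires 1 complex ion per 2 ammonium.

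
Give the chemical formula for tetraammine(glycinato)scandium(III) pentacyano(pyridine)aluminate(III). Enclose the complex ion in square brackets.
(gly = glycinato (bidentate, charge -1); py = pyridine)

[Sc(gly)(NH3)4][Al(CN)5(py)]

Cation [Sc…]: ligand charges -1, Sc(III) ⇒ ion charge 2+.
Anion [Al…]: ligand charges -5, Al(III) ⇒ ion charge 2−.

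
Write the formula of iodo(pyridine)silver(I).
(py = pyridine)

Ligands: 1 pyridine (py, neutral), 1 iodo (I, -1). Ligand charge sum = -1.
With Ag in oxidation state +1, the complex ion is [Ag...].

[AgI(py)]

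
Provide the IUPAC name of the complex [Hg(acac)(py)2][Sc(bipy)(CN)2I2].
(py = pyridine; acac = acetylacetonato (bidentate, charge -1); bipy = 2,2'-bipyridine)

Both ions are complex: the cation is named first with the plain metal name, the anion second with the -ate form; each ion's ligands are alphabetised independently.
Scandium is always +3 in its complexes; the anion's ligand charges sum to -4, so the complex anion is 1−.
A 1:1 salt means the cation carries the equal and opposite charge, 1+.
Cation: ligand charges sum to -1; for the ion to be 1+, Hg = +2.

(acetylacetonato)bis(pyridine)mercury(II) (2,2'-bipyridine)dicyanodiiodoscandate(III)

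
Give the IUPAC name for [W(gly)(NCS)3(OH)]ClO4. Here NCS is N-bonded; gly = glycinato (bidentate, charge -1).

(glycinato)hydroxotriisothiocyanatotungsten(VI) perchlorate

The 1 perchlorate counter-ion carries a total charge of -1, so each complex ion is 1+.
Ligand charges: 3×isothiocyanato (-1 each), 1×glycinato (-1 each), 1×hydroxo (-1 each); total -5. So W + (-5) = 1+, giving W = +6.
Ligands are named alphabetically: glycinato before hydroxo before isothiocyanato.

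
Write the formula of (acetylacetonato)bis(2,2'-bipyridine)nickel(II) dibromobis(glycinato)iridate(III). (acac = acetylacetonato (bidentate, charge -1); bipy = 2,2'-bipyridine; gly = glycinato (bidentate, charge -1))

Cation [Ni…]: ligand charges -1, Ni(II) ⇒ ion charge 1+.
Anion [Ir…]: ligand charges -4, Ir(III) ⇒ ion charge 1−.
One 1+ cation balances one 1− anion.

[Ni(acac)(bipy)2][IrBr2(gly)2]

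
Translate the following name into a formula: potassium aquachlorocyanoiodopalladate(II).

K[PdCl(CN)(H2O)I]

Ligands: 1 aqua (H2O, neutral), 1 cyano (CN, -1), 1 iodo (I, -1), 1 chloro (Cl, -1). Ligand charge sum = -3.
With Pd in oxidation state +2, the complex ion is [Pd...]^1−.
Charge balance with potassium (+1) requires 1 complex ion per 1 potassium.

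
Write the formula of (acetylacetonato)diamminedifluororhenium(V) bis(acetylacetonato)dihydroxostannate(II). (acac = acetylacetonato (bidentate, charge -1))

Cation [Re…]: ligand charges -3, Re(V) ⇒ ion charge 2+.
Anion [Sn…]: ligand charges -4, Sn(II) ⇒ ion charge 2−.
One 2+ cation balances one 2− anion.

[Re(acac)F2(NH3)2][Sn(acac)2(OH)2]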